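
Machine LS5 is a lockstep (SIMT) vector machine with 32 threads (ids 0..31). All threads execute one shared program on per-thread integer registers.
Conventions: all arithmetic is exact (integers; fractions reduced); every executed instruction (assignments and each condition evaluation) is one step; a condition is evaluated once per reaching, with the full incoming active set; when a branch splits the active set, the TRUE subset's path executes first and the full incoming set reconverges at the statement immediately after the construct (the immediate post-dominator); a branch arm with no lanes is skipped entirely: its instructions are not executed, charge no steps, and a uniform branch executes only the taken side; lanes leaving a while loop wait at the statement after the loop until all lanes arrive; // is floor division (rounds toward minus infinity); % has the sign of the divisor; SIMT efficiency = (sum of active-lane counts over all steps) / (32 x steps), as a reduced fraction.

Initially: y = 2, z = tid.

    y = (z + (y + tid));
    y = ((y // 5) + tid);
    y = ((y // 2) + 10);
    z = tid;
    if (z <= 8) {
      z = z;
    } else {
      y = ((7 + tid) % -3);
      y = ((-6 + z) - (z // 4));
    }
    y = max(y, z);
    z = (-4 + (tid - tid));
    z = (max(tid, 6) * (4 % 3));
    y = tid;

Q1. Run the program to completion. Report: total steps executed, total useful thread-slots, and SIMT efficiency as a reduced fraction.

Answer: 12 steps, 343 useful, 343/384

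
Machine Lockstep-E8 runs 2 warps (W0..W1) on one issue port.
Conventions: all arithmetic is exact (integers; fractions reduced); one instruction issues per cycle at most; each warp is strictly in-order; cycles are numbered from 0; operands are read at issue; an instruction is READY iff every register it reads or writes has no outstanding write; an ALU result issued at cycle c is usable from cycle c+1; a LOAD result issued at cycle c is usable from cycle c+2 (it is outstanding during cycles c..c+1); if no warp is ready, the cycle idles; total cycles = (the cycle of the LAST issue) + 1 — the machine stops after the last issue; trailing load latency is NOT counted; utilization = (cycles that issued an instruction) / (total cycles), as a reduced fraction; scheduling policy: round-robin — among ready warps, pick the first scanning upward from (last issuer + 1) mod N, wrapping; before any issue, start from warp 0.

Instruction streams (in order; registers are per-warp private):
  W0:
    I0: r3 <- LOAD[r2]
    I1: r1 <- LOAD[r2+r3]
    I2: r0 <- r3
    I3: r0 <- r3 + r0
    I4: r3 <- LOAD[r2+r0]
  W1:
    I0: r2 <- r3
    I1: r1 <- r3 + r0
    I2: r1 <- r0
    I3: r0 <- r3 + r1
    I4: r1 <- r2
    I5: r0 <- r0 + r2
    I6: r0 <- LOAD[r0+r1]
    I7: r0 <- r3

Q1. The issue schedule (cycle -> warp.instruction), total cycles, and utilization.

cycle 0: W0.I0
cycle 1: W1.I0
cycle 2: W0.I1
cycle 3: W1.I1
cycle 4: W0.I2
cycle 5: W1.I2
cycle 6: W0.I3
cycle 7: W1.I3
cycle 8: W0.I4
cycle 9: W1.I4
cycle 10: W1.I5
cycle 11: W1.I6
cycle 12: idle
cycle 13: W1.I7

Answer: 14 cycles, utilization 13/14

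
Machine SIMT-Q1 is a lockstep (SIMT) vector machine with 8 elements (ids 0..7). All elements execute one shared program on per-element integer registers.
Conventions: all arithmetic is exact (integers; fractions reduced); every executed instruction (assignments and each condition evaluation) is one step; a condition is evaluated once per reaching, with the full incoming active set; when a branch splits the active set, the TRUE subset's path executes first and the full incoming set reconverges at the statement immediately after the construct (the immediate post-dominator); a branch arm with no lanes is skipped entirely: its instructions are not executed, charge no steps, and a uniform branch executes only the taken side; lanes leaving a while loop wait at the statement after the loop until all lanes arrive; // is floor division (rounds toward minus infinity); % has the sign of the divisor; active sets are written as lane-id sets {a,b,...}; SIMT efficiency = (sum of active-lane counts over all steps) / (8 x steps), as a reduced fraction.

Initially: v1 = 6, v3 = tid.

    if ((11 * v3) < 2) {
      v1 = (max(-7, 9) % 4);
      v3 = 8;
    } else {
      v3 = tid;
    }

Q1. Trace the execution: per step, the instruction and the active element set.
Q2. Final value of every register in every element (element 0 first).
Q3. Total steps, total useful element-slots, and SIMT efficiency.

step 0: eval ((11 * v3) < 2)         {0,1,2,3,4,5,6,7}
step 1: v1 <- (max(-7, 9) % 4)       {0}
step 2: v3 <- 8                      {0}
step 3: v3 <- tid                    {1,2,3,4,5,6,7}

Answer: 4 steps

v1: 1,6,6,6,6,6,6,6
v3: 8,1,2,3,4,5,6,7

steps = 4; useful = 17; efficiency = 17/32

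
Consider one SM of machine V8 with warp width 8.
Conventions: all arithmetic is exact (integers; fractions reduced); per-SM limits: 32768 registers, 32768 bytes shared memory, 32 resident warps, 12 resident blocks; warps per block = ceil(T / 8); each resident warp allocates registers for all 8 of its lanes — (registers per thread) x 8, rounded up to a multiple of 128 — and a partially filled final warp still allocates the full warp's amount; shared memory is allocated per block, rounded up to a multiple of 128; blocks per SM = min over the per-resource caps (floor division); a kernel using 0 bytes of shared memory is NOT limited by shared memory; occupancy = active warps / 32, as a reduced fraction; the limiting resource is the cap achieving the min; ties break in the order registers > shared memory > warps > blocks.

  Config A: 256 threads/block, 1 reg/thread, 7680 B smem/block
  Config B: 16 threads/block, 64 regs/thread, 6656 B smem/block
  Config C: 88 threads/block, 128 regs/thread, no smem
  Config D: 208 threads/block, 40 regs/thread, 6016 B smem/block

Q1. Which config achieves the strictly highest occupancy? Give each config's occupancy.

occupancies: A 1, B 1/4, C 11/16, D 13/16

Answer: A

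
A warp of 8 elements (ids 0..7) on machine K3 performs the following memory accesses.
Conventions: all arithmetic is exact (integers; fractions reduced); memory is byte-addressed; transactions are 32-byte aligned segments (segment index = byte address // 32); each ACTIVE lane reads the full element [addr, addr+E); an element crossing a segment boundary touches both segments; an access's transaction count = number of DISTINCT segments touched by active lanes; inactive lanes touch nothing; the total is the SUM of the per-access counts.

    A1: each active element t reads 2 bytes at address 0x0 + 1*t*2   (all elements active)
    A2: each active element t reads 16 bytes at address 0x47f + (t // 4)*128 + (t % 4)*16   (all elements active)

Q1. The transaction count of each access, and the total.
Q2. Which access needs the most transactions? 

A1: 1 transaction
A2: 6 transactions

Answer: 1,6; total 7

Answer: A2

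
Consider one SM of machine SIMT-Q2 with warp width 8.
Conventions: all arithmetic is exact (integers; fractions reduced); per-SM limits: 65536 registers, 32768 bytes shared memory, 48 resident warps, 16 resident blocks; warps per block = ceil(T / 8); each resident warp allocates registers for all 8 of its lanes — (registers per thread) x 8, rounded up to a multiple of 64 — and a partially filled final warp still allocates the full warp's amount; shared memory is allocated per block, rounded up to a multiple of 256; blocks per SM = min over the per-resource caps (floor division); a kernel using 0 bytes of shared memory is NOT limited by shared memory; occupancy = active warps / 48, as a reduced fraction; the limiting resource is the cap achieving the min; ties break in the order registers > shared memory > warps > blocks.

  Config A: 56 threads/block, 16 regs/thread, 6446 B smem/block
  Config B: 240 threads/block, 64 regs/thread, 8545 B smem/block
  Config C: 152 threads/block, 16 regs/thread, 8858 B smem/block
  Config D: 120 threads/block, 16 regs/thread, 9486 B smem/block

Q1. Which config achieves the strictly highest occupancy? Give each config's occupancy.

occupancies: A 7/12, B 5/8, C 19/24, D 15/16

Answer: D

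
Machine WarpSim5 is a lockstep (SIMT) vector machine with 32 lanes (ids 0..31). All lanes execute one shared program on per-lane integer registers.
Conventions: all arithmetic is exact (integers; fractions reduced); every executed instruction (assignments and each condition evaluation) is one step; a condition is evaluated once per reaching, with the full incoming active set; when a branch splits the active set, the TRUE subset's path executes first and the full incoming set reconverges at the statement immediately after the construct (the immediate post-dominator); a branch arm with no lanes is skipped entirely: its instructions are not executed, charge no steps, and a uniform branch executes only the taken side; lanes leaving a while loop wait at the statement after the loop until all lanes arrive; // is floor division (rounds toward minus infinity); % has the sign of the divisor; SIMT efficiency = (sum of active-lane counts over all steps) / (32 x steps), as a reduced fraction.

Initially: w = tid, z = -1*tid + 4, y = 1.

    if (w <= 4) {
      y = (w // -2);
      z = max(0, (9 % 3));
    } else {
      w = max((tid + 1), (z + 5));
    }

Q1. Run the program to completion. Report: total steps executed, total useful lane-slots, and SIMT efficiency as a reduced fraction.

Answer: 4 steps, 69 useful, 69/128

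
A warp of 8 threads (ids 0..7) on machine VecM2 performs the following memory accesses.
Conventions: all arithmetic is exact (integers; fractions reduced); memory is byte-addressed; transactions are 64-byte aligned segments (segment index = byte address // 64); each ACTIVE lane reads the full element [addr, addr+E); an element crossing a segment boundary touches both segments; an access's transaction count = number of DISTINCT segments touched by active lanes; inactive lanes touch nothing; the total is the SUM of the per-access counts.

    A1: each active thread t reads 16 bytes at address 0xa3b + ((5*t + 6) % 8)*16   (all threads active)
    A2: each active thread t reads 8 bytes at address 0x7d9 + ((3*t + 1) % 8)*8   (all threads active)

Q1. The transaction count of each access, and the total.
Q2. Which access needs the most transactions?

A1: 3 transactions
A2: 2 transactions

Answer: 3,2; total 5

Answer: A1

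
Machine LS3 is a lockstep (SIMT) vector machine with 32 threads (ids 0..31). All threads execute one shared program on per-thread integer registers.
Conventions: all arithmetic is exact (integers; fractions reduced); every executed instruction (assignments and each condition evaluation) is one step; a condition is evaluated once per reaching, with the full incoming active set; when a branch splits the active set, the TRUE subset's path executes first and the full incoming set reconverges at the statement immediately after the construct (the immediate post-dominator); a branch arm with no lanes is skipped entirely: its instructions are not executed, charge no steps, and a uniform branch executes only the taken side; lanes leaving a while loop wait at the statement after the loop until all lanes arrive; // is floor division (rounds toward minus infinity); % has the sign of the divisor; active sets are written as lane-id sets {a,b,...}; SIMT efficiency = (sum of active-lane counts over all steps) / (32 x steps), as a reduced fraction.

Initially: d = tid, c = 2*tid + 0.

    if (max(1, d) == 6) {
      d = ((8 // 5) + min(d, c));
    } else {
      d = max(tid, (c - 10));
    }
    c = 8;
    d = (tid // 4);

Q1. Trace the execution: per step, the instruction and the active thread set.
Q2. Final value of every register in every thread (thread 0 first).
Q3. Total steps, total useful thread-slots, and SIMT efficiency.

step 0: eval (max(1, d) == 6)        {0,1,2,3,4,5,6,7,8,9,10,11,12,13,14,15,16,17,18,19,20,21,22,23,24,25,26,27,28,29,30,31}
step 1: d <- ((8 // 5) + min(d, c))  {6}
step 2: d <- max(tid, (c - 10))      {0,1,2,3,4,5,7,8,9,10,11,12,13,14,15,16,17,18,19,20,21,22,23,24,25,26,27,28,29,30,31}
step 3: c <- 8                       {0,1,2,3,4,5,6,7,8,9,10,11,12,13,14,15,16,17,18,19,20,21,22,23,24,25,26,27,28,29,30,31}
step 4: d <- (tid // 4)              {0,1,2,3,4,5,6,7,8,9,10,11,12,13,14,15,16,17,18,19,20,21,22,23,24,25,26,27,28,29,30,31}

Answer: 5 steps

d: 0,0,0,0,1,1,1,1,2,2,2,2,3,3,3,3,4,4,4,4,5,5,5,5,6,6,6,6,7,7,7,7
c: 8,8,8,8,8,8,8,8,8,8,8,8,8,8,8,8,8,8,8,8,8,8,8,8,8,8,8,8,8,8,8,8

steps = 5; useful = 128; efficiency = 128/160 = 4/5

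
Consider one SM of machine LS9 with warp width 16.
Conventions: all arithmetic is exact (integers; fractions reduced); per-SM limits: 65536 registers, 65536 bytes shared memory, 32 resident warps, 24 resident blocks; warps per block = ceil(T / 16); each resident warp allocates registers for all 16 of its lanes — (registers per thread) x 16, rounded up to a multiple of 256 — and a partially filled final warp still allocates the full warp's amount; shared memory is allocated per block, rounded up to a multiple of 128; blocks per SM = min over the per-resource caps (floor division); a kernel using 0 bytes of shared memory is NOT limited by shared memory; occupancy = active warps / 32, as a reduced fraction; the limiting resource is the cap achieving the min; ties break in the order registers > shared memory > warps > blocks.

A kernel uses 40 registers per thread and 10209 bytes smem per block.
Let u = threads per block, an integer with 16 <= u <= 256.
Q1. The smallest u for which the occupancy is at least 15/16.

Answer: u = 65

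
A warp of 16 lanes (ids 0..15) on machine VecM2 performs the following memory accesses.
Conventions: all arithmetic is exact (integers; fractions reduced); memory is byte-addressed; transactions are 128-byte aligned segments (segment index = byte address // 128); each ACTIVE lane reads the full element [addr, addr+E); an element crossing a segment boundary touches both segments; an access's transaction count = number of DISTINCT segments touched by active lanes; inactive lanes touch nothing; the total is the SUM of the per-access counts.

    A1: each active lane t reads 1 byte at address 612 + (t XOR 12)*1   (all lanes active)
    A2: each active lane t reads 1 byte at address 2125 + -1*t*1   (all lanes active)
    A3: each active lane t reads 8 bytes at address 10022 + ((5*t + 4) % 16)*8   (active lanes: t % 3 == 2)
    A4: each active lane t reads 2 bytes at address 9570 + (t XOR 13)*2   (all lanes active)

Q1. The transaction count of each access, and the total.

A1: 1 transaction
A2: 1 transaction
A3: 2 transactions
A4: 2 transactions

Answer: 1,1,2,2; total 6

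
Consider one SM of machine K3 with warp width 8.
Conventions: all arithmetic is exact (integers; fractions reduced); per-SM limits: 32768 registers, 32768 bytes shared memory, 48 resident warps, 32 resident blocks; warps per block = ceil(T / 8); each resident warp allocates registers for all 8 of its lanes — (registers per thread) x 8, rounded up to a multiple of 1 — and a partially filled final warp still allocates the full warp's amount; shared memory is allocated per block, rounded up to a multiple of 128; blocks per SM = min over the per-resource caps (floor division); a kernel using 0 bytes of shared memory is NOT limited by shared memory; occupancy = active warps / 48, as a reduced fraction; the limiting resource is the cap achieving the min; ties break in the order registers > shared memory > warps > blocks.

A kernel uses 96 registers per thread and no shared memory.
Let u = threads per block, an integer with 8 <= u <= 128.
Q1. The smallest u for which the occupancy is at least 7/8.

Answer: u = 9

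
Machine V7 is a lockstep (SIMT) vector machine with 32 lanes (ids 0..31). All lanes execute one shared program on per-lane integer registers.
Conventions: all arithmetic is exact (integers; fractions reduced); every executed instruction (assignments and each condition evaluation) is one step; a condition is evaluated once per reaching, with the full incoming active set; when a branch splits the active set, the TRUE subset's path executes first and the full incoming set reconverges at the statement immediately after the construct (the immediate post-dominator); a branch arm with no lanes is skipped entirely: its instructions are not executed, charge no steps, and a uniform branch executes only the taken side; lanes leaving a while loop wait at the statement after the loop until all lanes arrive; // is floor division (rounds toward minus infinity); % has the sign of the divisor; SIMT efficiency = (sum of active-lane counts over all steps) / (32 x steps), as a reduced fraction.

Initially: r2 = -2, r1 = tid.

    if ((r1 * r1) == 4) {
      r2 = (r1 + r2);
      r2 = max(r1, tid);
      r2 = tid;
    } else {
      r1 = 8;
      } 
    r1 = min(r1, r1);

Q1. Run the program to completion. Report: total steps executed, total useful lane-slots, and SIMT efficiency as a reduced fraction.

Answer: 6 steps, 98 useful, 49/96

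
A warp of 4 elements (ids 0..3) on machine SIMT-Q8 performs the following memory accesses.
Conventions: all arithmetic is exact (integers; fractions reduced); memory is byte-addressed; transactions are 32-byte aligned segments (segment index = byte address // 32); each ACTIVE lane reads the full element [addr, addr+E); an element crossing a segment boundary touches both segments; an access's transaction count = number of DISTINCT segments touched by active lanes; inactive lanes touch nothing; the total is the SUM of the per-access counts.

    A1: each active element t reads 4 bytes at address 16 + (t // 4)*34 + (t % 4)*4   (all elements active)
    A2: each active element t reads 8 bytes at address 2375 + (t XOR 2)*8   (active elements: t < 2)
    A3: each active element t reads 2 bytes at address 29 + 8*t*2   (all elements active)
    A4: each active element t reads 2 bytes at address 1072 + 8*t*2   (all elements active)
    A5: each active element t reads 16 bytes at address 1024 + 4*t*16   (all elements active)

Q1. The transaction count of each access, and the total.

A1: 1 transaction
A2: 2 transactions
A3: 3 transactions
A4: 3 transactions
A5: 4 transactions

Answer: 1,2,3,3,4; total 13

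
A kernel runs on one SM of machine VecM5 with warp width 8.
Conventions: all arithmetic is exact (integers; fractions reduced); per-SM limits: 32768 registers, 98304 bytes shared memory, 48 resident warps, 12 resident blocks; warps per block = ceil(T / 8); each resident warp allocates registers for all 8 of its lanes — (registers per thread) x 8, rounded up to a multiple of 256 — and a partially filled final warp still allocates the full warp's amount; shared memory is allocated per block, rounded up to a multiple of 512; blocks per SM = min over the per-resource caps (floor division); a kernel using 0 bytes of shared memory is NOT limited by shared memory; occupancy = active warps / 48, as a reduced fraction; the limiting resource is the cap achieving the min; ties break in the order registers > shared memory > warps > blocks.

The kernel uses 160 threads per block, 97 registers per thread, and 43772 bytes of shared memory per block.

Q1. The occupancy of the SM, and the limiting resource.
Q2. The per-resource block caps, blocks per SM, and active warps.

Answer: occupancy 5/12, limited by registers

registers: 1 block
shared memory: 2 blocks
warps: 2 blocks
blocks: 12 blocks

Answer: 1 block, 20 active warps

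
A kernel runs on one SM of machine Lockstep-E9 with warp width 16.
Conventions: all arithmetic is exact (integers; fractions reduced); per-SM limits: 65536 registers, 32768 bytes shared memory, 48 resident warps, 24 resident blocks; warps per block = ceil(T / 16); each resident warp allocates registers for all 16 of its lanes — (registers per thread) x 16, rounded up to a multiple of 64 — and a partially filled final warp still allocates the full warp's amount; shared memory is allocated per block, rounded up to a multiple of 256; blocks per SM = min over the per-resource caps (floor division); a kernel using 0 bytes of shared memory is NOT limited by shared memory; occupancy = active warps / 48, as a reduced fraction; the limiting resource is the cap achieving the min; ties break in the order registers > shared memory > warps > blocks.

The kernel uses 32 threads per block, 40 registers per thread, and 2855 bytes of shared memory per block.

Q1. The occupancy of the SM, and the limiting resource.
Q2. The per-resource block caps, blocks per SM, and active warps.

Answer: occupancy 5/12, limited by shared memory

registers: 51 blocks
shared memory: 10 blocks
warps: 24 blocks
blocks: 24 blocks

Answer: 10 blocks, 20 active warps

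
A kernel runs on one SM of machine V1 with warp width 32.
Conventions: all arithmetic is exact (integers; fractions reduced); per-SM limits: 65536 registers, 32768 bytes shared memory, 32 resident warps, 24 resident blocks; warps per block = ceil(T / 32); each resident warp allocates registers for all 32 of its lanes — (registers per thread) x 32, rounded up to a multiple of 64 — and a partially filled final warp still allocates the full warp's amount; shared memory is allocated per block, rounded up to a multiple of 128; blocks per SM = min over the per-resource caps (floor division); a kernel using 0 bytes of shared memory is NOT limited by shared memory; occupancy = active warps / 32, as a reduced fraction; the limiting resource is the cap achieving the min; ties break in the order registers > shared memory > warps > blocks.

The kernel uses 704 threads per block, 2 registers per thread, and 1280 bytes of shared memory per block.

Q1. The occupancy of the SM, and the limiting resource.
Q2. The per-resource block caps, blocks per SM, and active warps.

Answer: occupancy 11/16, limited by warps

registers: 46 blocks
shared memory: 25 blocks
warps: 1 block
blocks: 24 blocks

Answer: 1 block, 22 active warps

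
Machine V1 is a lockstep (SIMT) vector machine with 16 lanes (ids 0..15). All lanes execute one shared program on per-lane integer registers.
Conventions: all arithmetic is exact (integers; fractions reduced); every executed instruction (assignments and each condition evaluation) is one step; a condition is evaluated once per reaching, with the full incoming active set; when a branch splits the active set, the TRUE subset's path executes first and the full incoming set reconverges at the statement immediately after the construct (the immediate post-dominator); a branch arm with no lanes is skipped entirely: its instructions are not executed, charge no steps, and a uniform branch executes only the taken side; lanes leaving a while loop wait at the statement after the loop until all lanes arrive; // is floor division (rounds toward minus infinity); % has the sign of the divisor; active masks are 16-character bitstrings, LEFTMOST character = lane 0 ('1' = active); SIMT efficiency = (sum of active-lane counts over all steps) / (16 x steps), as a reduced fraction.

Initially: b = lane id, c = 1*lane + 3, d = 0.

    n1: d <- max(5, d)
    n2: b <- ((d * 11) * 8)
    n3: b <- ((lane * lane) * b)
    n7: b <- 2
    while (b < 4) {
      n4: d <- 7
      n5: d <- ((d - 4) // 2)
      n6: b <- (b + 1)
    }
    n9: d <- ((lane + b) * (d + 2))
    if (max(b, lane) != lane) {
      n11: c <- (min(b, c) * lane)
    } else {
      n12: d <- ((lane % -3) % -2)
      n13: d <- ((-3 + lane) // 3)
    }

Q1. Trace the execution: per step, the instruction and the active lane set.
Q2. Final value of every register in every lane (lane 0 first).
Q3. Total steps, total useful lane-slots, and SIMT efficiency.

step 0: d <- max(5, d)               1111111111111111
step 1: b <- ((d * 11) * 8)          1111111111111111
step 2: b <- ((lane * lane) * b)     1111111111111111
step 3: b <- 2                       1111111111111111
step 4: eval (b < 4)                 1111111111111111
step 5: d <- 7                       1111111111111111
step 6: d <- ((d - 4) // 2)          1111111111111111
step 7: b <- (b + 1)                 1111111111111111
step 8: eval (b < 4)                 1111111111111111
step 9: d <- 7                       1111111111111111
step 10: d <- ((d - 4) // 2)          1111111111111111
step 11: b <- (b + 1)                 1111111111111111
step 12: eval (b < 4)                 1111111111111111
step 13: d <- ((lane + b) * (d + 2))  1111111111111111
step 14: eval (max(b, lane) != lane)  1111111111111111
step 15: c <- (min(b, c) * lane)      1111000000000000
step 16: d <- ((lane % -3) % -2)      0000111111111111
step 17: d <- ((-3 + lane) // 3)      0000111111111111

Answer: 18 steps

b: 4,4,4,4,4,4,4,4,4,4,4,4,4,4,4,4
c: 0,4,8,12,7,8,9,10,11,12,13,14,15,16,17,18
d: 12,15,18,21,0,0,1,1,1,2,2,2,3,3,3,4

steps = 18; useful = 268; efficiency = 268/288 = 67/72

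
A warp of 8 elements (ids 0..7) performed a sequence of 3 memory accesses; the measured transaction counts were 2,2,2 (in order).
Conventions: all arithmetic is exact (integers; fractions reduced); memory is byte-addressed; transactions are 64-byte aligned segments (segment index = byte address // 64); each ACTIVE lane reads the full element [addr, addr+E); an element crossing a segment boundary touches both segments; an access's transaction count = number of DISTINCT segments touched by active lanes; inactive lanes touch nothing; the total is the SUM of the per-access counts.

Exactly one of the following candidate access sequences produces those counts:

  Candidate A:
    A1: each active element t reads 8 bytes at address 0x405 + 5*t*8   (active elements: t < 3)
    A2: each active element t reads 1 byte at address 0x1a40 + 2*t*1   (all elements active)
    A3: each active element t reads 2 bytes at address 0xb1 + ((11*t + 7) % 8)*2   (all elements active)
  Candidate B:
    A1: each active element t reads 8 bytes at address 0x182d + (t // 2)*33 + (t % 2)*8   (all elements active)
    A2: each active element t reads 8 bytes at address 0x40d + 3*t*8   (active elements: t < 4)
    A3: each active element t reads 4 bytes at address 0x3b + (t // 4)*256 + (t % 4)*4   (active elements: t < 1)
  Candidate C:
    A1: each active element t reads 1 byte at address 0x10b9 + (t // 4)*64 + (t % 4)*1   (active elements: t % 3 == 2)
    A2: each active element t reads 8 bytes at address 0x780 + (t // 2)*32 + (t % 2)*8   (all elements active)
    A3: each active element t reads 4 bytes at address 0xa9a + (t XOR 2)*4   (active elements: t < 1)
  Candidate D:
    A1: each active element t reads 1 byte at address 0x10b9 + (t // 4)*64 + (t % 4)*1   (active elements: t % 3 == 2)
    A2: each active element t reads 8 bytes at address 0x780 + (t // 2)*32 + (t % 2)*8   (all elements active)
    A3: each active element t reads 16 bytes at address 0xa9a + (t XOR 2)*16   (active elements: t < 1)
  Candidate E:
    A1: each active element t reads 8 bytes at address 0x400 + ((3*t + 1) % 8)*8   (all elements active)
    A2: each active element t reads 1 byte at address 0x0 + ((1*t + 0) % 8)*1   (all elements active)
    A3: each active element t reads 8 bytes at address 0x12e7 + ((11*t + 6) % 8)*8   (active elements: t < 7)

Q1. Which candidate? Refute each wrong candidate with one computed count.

A: A2 gives 1 transaction, not 2
B: A1 gives 3 transactions, not 2
C: A3 gives 1 transaction, not 2
E: A1 gives 1 transaction, not 2
D: all counts match (2,2,2)

Answer: D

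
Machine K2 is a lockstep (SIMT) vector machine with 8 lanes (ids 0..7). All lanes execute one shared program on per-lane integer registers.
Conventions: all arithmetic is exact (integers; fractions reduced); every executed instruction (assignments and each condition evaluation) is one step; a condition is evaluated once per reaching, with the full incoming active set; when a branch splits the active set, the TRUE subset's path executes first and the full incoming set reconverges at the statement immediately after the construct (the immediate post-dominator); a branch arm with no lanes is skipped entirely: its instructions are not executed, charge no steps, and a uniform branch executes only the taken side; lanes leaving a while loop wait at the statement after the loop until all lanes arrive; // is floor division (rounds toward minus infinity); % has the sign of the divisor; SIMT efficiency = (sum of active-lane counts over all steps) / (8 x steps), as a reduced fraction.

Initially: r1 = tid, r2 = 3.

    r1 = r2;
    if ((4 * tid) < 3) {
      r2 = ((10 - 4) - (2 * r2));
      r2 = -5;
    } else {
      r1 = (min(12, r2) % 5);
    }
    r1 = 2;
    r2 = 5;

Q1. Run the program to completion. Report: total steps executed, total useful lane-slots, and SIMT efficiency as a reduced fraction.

Answer: 7 steps, 41 useful, 41/56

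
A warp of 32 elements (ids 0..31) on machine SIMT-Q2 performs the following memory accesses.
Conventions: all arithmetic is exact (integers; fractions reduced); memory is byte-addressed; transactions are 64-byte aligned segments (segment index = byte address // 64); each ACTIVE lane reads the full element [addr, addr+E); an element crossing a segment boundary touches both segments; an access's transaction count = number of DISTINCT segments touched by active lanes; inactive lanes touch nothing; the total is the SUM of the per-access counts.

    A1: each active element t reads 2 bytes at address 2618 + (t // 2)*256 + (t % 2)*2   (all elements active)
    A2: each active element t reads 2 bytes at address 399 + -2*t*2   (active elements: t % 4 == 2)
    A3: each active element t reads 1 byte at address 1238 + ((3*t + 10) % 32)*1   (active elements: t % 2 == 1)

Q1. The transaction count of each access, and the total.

A1: 16 transactions
A2: 3 transactions
A3: 1 transaction

Answer: 16,3,1; total 20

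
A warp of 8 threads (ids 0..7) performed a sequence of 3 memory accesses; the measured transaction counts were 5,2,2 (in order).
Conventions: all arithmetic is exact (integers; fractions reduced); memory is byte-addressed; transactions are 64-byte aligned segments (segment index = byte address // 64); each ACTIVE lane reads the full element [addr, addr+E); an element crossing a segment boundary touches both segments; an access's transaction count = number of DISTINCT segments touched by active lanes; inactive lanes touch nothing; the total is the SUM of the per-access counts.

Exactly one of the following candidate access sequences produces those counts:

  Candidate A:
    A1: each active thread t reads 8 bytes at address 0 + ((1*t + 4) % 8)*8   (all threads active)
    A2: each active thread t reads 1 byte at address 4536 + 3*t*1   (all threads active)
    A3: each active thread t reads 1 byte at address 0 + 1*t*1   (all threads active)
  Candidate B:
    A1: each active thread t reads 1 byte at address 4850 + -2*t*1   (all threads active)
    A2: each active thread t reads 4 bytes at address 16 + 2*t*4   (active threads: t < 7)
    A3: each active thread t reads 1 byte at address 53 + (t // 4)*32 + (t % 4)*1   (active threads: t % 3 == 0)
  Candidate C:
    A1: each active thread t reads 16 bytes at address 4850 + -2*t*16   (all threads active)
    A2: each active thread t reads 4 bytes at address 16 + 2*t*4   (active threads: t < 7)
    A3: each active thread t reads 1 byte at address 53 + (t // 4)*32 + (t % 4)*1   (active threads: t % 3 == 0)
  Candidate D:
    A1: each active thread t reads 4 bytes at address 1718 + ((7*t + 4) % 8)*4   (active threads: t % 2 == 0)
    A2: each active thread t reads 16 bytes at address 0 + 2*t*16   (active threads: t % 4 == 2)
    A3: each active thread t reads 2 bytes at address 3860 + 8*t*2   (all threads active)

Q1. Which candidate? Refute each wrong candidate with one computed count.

A: A1 gives 1 transaction, not 5
B: A1 gives 1 transaction, not 5
D: A1 gives 2 transactions, not 5
C: all counts match (5,2,2)

Answer: C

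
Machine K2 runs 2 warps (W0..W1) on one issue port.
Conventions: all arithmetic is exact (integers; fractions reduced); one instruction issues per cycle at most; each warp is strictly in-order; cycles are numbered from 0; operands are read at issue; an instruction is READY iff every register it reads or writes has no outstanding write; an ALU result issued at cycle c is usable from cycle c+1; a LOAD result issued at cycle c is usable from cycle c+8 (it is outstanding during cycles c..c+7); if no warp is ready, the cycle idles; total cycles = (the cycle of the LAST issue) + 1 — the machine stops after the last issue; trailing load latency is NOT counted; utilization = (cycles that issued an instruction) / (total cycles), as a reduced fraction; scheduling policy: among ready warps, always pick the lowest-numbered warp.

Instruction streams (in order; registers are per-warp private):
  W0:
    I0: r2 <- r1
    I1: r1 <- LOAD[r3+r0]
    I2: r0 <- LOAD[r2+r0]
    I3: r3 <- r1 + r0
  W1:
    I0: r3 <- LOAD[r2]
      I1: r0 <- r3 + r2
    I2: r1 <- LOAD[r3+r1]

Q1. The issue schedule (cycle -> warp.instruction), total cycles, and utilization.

cycle 0: W0.I0
cycle 1: W0.I1
cycle 2: W0.I2
cycle 3: W1.I0
cycle 4: idle
cycle 5: idle
cycle 6: idle
cycle 7: idle
cycle 8: idle
cycle 9: idle
cycle 10: W0.I3
cycle 11: W1.I1
cycle 12: W1.I2

Answer: 13 cycles, utilization 7/13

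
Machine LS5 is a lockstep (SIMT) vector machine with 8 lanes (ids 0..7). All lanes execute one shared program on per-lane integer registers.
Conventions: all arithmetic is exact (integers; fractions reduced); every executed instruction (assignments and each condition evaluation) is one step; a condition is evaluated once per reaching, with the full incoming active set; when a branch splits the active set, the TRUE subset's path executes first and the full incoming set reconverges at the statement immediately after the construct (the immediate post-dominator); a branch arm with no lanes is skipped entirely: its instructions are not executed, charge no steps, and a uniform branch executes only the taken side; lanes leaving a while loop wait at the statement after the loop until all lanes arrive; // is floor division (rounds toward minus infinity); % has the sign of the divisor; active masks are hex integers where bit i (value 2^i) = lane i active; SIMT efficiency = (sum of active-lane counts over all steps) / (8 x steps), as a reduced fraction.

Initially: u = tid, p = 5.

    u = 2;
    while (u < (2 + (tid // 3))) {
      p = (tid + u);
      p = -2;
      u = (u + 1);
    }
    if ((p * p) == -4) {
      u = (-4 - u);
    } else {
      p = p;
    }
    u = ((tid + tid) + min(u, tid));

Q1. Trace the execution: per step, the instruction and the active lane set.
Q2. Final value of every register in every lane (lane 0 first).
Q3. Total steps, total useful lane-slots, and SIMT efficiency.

step 0: u <- 2                       0xff
step 1: eval (u < (2 + (tid // 3)))  0xff
step 2: p <- (tid + u)               0xf8
step 3: p <- -2                      0xf8
step 4: u <- (u + 1)                 0xf8
step 5: eval (u < (2 + (tid // 3)))  0xf8
step 6: p <- (tid + u)               0xc0
step 7: p <- -2                      0xc0
step 8: u <- (u + 1)                 0xc0
step 9: eval (u < (2 + (tid // 3)))  0xc0
step 10: eval ((p * p) == -4)         0xff
step 11: p <- p                       0xff
step 12: u <- ((tid + tid) + min(u, tid)) 0xff

Answer: 13 steps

u: 0,3,6,9,11,13,16,18
p: 5,5,5,-2,-2,-2,-2,-2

steps = 13; useful = 68; efficiency = 68/104 = 17/26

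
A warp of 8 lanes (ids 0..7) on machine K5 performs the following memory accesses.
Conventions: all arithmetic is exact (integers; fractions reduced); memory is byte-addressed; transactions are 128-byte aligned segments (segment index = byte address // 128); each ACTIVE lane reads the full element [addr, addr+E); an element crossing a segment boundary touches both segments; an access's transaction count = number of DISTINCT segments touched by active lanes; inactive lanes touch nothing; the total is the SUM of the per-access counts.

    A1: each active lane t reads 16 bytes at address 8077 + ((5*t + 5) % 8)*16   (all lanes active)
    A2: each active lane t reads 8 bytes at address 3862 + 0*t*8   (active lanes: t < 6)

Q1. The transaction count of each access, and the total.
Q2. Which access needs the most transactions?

A1: 2 transactions
A2: 1 transaction

Answer: 2,1; total 3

Answer: A1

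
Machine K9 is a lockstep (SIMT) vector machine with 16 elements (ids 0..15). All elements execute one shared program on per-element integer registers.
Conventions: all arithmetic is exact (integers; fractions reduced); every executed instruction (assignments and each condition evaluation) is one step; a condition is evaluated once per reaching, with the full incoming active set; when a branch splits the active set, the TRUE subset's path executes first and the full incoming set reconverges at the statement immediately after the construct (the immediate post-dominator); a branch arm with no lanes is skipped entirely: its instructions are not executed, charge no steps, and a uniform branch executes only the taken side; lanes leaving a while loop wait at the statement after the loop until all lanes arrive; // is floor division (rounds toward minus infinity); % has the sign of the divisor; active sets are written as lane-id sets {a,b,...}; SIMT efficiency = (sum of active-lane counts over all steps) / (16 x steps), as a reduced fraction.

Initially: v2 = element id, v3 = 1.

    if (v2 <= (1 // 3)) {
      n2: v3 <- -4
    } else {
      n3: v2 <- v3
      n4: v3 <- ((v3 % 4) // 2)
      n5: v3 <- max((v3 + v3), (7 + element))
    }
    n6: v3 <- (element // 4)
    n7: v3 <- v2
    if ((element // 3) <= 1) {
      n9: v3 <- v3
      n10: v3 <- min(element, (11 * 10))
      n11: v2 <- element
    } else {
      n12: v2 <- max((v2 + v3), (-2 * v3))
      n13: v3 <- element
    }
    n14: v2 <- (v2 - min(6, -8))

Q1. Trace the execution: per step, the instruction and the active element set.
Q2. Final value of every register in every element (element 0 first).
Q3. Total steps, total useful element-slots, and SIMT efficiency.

step 0: eval (v2 <= (1 // 3))        {0,1,2,3,4,5,6,7,8,9,10,11,12,13,14,15}
step 1: v3 <- -4                     {0}
step 2: v2 <- v3                     {1,2,3,4,5,6,7,8,9,10,11,12,13,14,15}
step 3: v3 <- ((v3 % 4) // 2)        {1,2,3,4,5,6,7,8,9,10,11,12,13,14,15}
step 4: v3 <- max((v3 + v3), (7 + element)) {1,2,3,4,5,6,7,8,9,10,11,12,13,14,15}
step 5: v3 <- (element // 4)         {0,1,2,3,4,5,6,7,8,9,10,11,12,13,14,15}
step 6: v3 <- v2                     {0,1,2,3,4,5,6,7,8,9,10,11,12,13,14,15}
step 7: eval ((element // 3) <= 1)   {0,1,2,3,4,5,6,7,8,9,10,11,12,13,14,15}
step 8: v3 <- v3                     {0,1,2,3,4,5}
step 9: v3 <- min(element, (11 * 10)) {0,1,2,3,4,5}
step 10: v2 <- element                {0,1,2,3,4,5}
step 11: v2 <- max((v2 + v3), (-2 * v3)) {6,7,8,9,10,11,12,13,14,15}
step 12: v3 <- element                {6,7,8,9,10,11,12,13,14,15}
step 13: v2 <- (v2 - min(6, -8))      {0,1,2,3,4,5,6,7,8,9,10,11,12,13,14,15}

Answer: 14 steps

v2: 8,9,10,11,12,13,10,10,10,10,10,10,10,10,10,10
v3: 0,1,2,3,4,5,6,7,8,9,10,11,12,13,14,15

steps = 14; useful = 164; efficiency = 164/224 = 41/56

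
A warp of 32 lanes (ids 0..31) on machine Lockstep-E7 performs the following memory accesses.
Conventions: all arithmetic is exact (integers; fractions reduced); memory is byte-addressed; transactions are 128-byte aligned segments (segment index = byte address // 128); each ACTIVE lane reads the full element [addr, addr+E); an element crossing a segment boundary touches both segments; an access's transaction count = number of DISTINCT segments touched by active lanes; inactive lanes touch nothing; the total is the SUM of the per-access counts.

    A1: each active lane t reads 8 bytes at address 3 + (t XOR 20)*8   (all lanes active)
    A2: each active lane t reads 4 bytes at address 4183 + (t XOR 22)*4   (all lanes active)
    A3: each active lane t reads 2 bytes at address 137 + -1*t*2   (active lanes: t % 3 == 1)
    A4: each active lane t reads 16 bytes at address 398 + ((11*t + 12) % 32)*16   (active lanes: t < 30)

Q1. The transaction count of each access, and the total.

A1: 3 transactions
A2: 2 transactions
A3: 2 transactions
A4: 5 transactions

Answer: 3,2,2,5; total 12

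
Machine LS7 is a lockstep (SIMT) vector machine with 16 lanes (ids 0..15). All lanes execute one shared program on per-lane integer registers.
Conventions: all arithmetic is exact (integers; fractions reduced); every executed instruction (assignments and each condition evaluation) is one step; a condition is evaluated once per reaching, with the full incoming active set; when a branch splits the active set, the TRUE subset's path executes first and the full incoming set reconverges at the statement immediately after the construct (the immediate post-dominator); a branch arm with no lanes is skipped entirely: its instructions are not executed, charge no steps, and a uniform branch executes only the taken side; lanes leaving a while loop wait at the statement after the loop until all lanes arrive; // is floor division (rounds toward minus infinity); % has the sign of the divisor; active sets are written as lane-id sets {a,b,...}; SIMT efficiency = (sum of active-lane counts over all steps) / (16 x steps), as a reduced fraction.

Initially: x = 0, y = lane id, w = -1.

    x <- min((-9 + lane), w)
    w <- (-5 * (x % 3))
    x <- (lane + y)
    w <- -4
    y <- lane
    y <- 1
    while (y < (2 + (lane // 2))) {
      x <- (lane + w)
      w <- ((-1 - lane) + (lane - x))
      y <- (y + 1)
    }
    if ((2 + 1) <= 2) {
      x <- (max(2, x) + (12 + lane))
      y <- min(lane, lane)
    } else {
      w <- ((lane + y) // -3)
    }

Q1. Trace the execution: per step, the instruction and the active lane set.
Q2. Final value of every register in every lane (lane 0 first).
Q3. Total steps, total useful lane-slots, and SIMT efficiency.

step 0: x <- min((-9 + lane), w)     {0,1,2,3,4,5,6,7,8,9,10,11,12,13,14,15}
step 1: w <- (-5 * (x % 3))          {0,1,2,3,4,5,6,7,8,9,10,11,12,13,14,15}
step 2: x <- (lane + y)              {0,1,2,3,4,5,6,7,8,9,10,11,12,13,14,15}
step 3: w <- -4                      {0,1,2,3,4,5,6,7,8,9,10,11,12,13,14,15}
step 4: y <- lane                    {0,1,2,3,4,5,6,7,8,9,10,11,12,13,14,15}
step 5: y <- 1                       {0,1,2,3,4,5,6,7,8,9,10,11,12,13,14,15}
step 6: eval (y < (2 + (lane // 2))) {0,1,2,3,4,5,6,7,8,9,10,11,12,13,14,15}
step 7: x <- (lane + w)              {0,1,2,3,4,5,6,7,8,9,10,11,12,13,14,15}
step 8: w <- ((-1 - lane) + (lane - x)) {0,1,2,3,4,5,6,7,8,9,10,11,12,13,14,15}
step 9: y <- (y + 1)                 {0,1,2,3,4,5,6,7,8,9,10,11,12,13,14,15}
step 10: eval (y < (2 + (lane // 2))) {0,1,2,3,4,5,6,7,8,9,10,11,12,13,14,15}
step 11: x <- (lane + w)              {2,3,4,5,6,7,8,9,10,11,12,13,14,15}
step 12: w <- ((-1 - lane) + (lane - x)) {2,3,4,5,6,7,8,9,10,11,12,13,14,15}
step 13: y <- (y + 1)                 {2,3,4,5,6,7,8,9,10,11,12,13,14,15}
step 14: eval (y < (2 + (lane // 2))) {2,3,4,5,6,7,8,9,10,11,12,13,14,15}
step 15: x <- (lane + w)              {4,5,6,7,8,9,10,11,12,13,14,15}
step 16: w <- ((-1 - lane) + (lane - x)) {4,5,6,7,8,9,10,11,12,13,14,15}
step 17: y <- (y + 1)                 {4,5,6,7,8,9,10,11,12,13,14,15}
step 18: eval (y < (2 + (lane // 2))) {4,5,6,7,8,9,10,11,12,13,14,15}
step 19: x <- (lane + w)              {6,7,8,9,10,11,12,13,14,15}
step 20: w <- ((-1 - lane) + (lane - x)) {6,7,8,9,10,11,12,13,14,15}
step 21: y <- (y + 1)                 {6,7,8,9,10,11,12,13,14,15}
step 22: eval (y < (2 + (lane // 2))) {6,7,8,9,10,11,12,13,14,15}
step 23: x <- (lane + w)              {8,9,10,11,12,13,14,15}
step 24: w <- ((-1 - lane) + (lane - x)) {8,9,10,11,12,13,14,15}
step 25: y <- (y + 1)                 {8,9,10,11,12,13,14,15}
step 26: eval (y < (2 + (lane // 2))) {8,9,10,11,12,13,14,15}
step 27: x <- (lane + w)              {10,11,12,13,14,15}
step 28: w <- ((-1 - lane) + (lane - x)) {10,11,12,13,14,15}
step 29: y <- (y + 1)                 {10,11,12,13,14,15}
step 30: eval (y < (2 + (lane // 2))) {10,11,12,13,14,15}
step 31: x <- (lane + w)              {12,13,14,15}
step 32: w <- ((-1 - lane) + (lane - x)) {12,13,14,15}
step 33: y <- (y + 1)                 {12,13,14,15}
step 34: eval (y < (2 + (lane // 2))) {12,13,14,15}
step 35: x <- (lane + w)              {14,15}
step 36: w <- ((-1 - lane) + (lane - x)) {14,15}
step 37: y <- (y + 1)                 {14,15}
step 38: eval (y < (2 + (lane // 2))) {14,15}
step 39: eval ((2 + 1) <= 2)          {0,1,2,3,4,5,6,7,8,9,10,11,12,13,14,15}
step 40: w <- ((lane + y) // -3)      {0,1,2,3,4,5,6,7,8,9,10,11,12,13,14,15}

Answer: 41 steps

x: -4,-3,3,3,0,1,3,3,4,5,3,3,8,9,3,3
y: 2,2,3,3,4,4,5,5,6,6,7,7,8,8,9,9
w: -1,-1,-2,-2,-3,-3,-4,-4,-5,-5,-6,-6,-7,-7,-8,-8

steps = 41; useful = 432; efficiency = 432/656 = 27/41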